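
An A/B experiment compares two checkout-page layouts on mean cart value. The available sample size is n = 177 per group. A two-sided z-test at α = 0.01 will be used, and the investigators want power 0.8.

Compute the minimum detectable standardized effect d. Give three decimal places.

Required noncentrality: δ = z_{0.005} + z_{0.20} = 2.576 + 0.842 = 3.417.
(The second rejection-region term Φ(−δ − z_{α/2}) is negligible and dropped.)
δ = d·√(n/2) ⇒ d = δ/√(n/2) = 3.417/√(177/2) = 0.3633.

d ≈ 0.363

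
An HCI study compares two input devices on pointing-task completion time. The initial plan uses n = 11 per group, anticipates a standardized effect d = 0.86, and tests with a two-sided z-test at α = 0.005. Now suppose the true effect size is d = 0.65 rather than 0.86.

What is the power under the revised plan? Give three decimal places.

Power ≈ 0.100

With d = 0.65: δ = d·√(n/2) = 0.65 × √(11/2) = 1.5244. Critical value z_{0.0025} = 2.807.
Revised power = Φ(δ − 2.807) + Φ(−δ − 2.807) = Φ(-1.283) + Φ(-4.331) = 0.0998 + 0.0000 = 0.0998.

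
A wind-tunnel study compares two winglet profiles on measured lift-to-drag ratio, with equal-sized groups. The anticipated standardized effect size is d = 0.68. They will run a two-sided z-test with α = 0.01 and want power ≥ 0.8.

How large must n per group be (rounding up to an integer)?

For power 0.8 need Φ(δ − z_{0.005}) = 0.8, so δ = z_{0.005} + z_{0.20} = 2.576 + 0.842 = 3.417.
(Ignoring the negligible lower-tail rejection probability gives the usual closed-form inversion.)
δ = d·√(n/2) ⇒ n = 2(δ/d)² = 2 × (3.417 / 0.68)² = 50.51.
Round up to the next whole unit.

n = 51 per group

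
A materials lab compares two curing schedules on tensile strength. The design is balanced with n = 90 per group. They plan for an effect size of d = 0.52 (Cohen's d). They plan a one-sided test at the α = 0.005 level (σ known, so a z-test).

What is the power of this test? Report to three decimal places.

Noncentrality parameter: δ = d·√(n/2) = 0.52 × √(90/2) = 3.4883
One-sided α = 0.005 → critical value z_{0.005} = 2.576.
Power = Φ(δ − 2.576) = Φ(0.912) = 0.8192.

Power ≈ 0.819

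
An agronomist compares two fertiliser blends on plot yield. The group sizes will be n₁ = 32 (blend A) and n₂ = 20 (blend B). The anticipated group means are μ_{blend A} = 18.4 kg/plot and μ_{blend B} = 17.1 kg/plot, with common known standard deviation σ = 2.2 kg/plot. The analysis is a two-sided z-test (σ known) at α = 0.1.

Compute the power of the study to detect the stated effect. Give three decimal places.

Power ≈ 0.666

Standardized effect: d = |μ_{blend A} − μ_{blend B}| / σ = |18.4 − 17.1| / 2.2 = 0.5909
Noncentrality parameter: δ = d / √(1/n₁ + 1/n₂) = 0.5909 / √(1/32 + 1/20) = 2.0730
Two-sided α = 0.1 → critical value z_{0.05} = 1.645.
Power = Φ(δ − 1.645) + Φ(−δ − 1.645) = Φ(0.428) + Φ(-3.718) = 0.6657 + 0.0001 = 0.6658.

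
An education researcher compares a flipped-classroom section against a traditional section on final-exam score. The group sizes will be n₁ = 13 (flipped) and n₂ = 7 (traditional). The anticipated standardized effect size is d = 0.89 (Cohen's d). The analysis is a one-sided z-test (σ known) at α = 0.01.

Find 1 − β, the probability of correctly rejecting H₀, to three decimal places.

Noncentrality parameter: δ = d / √(1/n₁ + 1/n₂) = 0.89 / √(1/13 + 1/7) = 1.8984
Critical value for a one-sided test at α = 0.01: z_α = 2.326.
Power = P(Z > 2.326 − δ) = Φ(-0.428) = 0.3344.

Power ≈ 0.334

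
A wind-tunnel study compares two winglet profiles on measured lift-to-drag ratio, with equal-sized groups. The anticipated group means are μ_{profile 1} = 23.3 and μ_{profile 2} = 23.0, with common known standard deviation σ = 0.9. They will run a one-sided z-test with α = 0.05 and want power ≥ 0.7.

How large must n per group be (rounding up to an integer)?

Standardized effect: d = |μ_{profile 1} − μ_{profile 2}| / σ = |23.3 − 23.0| / 0.9 = 0.3333
Set Φ(δ − 1.645) = 0.7; then δ − 1.645 = Φ⁻¹(0.7) = 0.524, giving δ = 2.169.
δ = d·√(n/2) ⇒ n = 2(δ/d)² = 2 × (2.169 / 0.3333)² = 84.70.
Rounding up, n = 85 per group.

n = 85 per group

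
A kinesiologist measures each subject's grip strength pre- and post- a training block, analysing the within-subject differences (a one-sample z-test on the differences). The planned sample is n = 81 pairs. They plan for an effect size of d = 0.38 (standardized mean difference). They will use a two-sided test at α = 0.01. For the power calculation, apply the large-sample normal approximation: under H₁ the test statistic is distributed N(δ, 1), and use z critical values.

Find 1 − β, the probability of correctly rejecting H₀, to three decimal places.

Power ≈ 0.801

Noncentrality parameter: δ = d·√n = 0.38 × √81 = 3.4200
Two-sided α = 0.01 → critical value z_{0.005} = 2.576.
Power = Φ(δ − 2.576) + Φ(−δ − 2.576) = Φ(0.844) + Φ(-5.996) = 0.8007 + 0.0000 = 0.8007.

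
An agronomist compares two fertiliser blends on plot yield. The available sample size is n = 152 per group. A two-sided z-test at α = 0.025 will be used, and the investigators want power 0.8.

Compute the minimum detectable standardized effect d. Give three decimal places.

Required noncentrality: δ = z_{0.0125} + z_{0.20} = 2.241 + 0.842 = 3.083.
(The second rejection-region term Φ(−δ − z_{α/2}) is negligible and dropped.)
δ = d·√(n/2) ⇒ d = δ/√(n/2) = 3.083/√(152/2) = 0.3536.

d ≈ 0.354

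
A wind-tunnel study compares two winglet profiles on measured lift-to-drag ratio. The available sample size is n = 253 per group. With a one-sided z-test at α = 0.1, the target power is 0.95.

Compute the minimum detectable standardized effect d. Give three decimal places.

d ≈ 0.260

Required noncentrality: δ = z_{0.1} + z_{0.05} = 1.282 + 1.645 = 2.926.
δ = d·√(n/2) ⇒ d = δ/√(n/2) = 2.926/√(253/2) = 0.2602.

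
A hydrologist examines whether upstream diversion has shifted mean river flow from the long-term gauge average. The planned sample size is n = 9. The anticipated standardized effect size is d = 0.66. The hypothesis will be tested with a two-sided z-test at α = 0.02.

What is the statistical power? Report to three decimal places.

Noncentrality parameter: δ = d·√n = 0.66 × √9 = 1.9800
Two-sided α = 0.02 → critical value z_{0.01} = 2.326.
Power = Φ(δ − 2.326) + Φ(−δ − 2.326) = Φ(-0.346) + Φ(-4.306) = 0.3645 + 0.0000 = 0.3645.

Power ≈ 0.365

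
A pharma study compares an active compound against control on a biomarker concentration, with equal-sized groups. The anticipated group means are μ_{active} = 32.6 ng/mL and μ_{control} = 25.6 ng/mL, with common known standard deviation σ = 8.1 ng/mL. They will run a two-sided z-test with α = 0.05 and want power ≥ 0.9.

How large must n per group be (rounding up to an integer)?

n = 29 per group

Standardized effect: d = |μ_{active} − μ_{control}| / σ = |32.6 − 25.6| / 8.1 = 0.8642
For power 0.9 need Φ(δ − z_{0.025}) = 0.9, so δ = z_{0.025} + z_{0.10} = 1.960 + 1.282 = 3.242.
(The Φ(−δ − z_{α/2}) term is vanishingly small for δ > 0 and is dropped in the standard sample-size formula.)
δ = d·√(n/2) ⇒ n = 2(δ/d)² = 2 × (3.242 / 0.8642)² = 28.14.
Rounding up, n = 29 per group.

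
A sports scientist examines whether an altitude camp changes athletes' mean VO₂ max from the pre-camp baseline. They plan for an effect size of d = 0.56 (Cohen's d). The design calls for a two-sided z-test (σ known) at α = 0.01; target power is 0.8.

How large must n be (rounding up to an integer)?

n = 38

For power 0.8 need Φ(δ − z_{0.005}) = 0.8, so δ = z_{0.005} + z_{0.20} = 2.576 + 0.842 = 3.417.
(Ignoring the negligible lower-tail rejection probability gives the usual closed-form inversion.)
δ = d·√n ⇒ n = (δ/d)² = (3.417 / 0.56)² = 37.24.
Round up to the next whole unit.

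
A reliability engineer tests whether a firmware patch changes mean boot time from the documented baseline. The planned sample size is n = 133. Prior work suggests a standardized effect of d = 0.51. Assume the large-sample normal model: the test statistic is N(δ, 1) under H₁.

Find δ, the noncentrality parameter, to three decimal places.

The noncentrality parameter scales effect size by the design's sample-size factor: δ = d·√n = 0.51 × √133 = 5.8816

δ ≈ 5.882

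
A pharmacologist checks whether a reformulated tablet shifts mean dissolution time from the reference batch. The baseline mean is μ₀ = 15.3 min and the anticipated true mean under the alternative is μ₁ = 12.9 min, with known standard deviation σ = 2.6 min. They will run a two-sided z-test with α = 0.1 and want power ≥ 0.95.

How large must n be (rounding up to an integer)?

Standardized effect: d = |μ₁ − μ₀| / σ = |12.9 − 15.3| / 2.6 = 0.9231
For power 0.95 need Φ(δ − z_{0.05}) = 0.95, so δ = z_{0.05} + z_{0.05} = 1.645 + 1.645 = 3.290.
(The Φ(−δ − z_{α/2}) term is vanishingly small for δ > 0 and is dropped in the standard sample-size formula.)
δ = d·√n ⇒ n = (δ/d)² = (3.290 / 0.9231)² = 12.70.
Round up to the next whole unit.

n = 13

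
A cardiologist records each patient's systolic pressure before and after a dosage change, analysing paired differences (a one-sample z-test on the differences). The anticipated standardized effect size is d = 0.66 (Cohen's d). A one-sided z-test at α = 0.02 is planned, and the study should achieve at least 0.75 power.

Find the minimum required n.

For power 0.75 need Φ(δ − z_{0.02}) = 0.75, so δ = z_{0.02} + z_{0.25} = 2.054 + 0.674 = 2.728.
δ = d·√n ⇒ n = (δ/d)² = (2.728 / 0.66)² = 17.09.
Round up to the next whole unit.

n = 18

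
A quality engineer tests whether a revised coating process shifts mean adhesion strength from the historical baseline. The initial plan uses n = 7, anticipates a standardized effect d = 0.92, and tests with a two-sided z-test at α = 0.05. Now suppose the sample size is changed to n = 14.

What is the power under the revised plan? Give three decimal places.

With n = 14: δ = d·√n = 0.92 × √14 = 3.4423. Critical value z_{0.025} = 1.960.
Revised power = Φ(δ − 1.960) + Φ(−δ − 1.960) = Φ(1.482) + Φ(-5.402) = 0.9309 + 0.0000 = 0.9309.

Power ≈ 0.931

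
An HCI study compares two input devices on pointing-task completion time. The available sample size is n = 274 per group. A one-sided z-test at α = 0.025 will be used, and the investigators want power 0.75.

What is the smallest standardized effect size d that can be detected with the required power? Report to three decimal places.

d ≈ 0.225

Required noncentrality: δ = z_{0.025} + z_{0.25} = 1.960 + 0.674 = 2.634.
δ = d·√(n/2) ⇒ d = δ/√(n/2) = 2.634/√(274/2) = 0.2251.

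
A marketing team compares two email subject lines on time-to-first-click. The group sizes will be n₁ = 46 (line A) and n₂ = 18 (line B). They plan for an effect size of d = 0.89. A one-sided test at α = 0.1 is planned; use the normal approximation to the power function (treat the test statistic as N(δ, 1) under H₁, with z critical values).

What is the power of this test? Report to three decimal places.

Noncentrality parameter: δ = d / √(1/n₁ + 1/n₂) = 0.89 / √(1/46 + 1/18) = 3.2012
One-sided α = 0.1 → critical value z_{0.1} = 1.282.
Power = P(Z > 1.282 − δ) = Φ(1.920) = 0.9725.

Power ≈ 0.973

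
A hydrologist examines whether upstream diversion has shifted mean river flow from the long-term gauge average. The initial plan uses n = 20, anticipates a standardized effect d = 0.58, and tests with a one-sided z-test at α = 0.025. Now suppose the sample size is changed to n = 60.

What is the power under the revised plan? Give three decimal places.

Power ≈ 0.994

With n = 60: δ = d·√n = 0.58 × √60 = 4.4927. Critical value z_{0.025} = 1.960.
Revised power = P(Z > 1.960 − δ) = Φ(2.533) = 0.9943.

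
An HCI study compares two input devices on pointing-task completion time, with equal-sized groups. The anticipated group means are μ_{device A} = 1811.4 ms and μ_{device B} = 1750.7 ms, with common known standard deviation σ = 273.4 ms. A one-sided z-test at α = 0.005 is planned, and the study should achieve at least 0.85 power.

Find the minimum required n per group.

n = 530 per group

Standardized effect: d = |μ_{device A} − μ_{device B}| / σ = |1811.4 − 1750.7| / 273.4 = 0.2220
For power 0.85 need Φ(δ − z_{0.005}) = 0.85, so δ = z_{0.005} + z_{0.15} = 2.576 + 1.036 = 3.612.
δ = d·√(n/2) ⇒ n = 2(δ/d)² = 2 × (3.612 / 0.2220)² = 529.43.
Rounding up, n = 530 per group.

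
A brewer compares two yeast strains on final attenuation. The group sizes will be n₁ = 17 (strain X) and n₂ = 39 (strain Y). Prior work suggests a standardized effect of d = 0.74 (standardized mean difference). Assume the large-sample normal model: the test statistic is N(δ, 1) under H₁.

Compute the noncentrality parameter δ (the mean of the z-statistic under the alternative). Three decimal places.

δ ≈ 2.546

The noncentrality parameter scales effect size by the design's sample-size factor: δ = d / √(1/n₁ + 1/n₂) = 0.74 / √(1/17 + 1/39) = 2.5462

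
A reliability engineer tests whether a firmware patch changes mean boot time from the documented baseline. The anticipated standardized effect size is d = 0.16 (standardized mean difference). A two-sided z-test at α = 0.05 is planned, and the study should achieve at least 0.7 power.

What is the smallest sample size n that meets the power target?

n = 242

For power 0.7 need Φ(δ − z_{0.025}) = 0.7, so δ = z_{0.025} + z_{0.30} = 1.960 + 0.524 = 2.484.
(The Φ(−δ − z_{α/2}) term is vanishingly small for δ > 0 and is dropped in the standard sample-size formula.)
δ = d·√n ⇒ n = (δ/d)² = (2.484 / 0.16)² = 241.10.
Round up to the next whole unit.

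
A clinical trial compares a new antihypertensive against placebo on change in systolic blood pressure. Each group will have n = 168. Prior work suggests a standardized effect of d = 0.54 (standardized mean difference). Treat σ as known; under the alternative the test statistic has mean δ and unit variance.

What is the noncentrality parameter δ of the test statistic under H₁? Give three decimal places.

δ ≈ 4.949

δ = d·√(n/2) = 0.54 × √(168/2) = 4.9492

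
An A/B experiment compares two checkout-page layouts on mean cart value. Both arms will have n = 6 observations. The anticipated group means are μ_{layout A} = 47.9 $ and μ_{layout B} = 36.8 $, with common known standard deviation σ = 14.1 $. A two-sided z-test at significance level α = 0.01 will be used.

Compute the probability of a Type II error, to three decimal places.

β ≈ 0.887

Standardized effect: d = |μ_{layout A} − μ_{layout B}| / σ = |47.9 − 36.8| / 14.1 = 0.7872
Noncentrality parameter: δ = d·√(n/2) = 0.7872 × √(6/2) = 1.3635
Two-sided α = 0.01 → critical value z_{0.005} = 2.576.
Power = Φ(δ − 2.576) + Φ(−δ − 2.576) = Φ(-1.212) + Φ(-3.939) = 0.1127 + 0.0000 = 0.1127.
Type II error: β = 1 − power = 1 − 0.1127 = 0.8873.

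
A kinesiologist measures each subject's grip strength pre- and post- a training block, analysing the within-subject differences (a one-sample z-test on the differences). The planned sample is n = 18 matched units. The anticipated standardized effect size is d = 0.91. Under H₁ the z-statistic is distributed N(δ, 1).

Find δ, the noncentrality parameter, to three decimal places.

δ ≈ 3.861

The noncentrality parameter scales effect size by the design's sample-size factor: δ = d·√n = 0.91 × √18 = 3.8608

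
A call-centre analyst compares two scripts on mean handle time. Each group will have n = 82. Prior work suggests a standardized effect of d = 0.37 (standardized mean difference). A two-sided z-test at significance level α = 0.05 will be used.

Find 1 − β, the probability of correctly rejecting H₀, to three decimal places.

Power ≈ 0.659

Noncentrality parameter: δ = d·√(n/2) = 0.37 × √(82/2) = 2.3692
Two-sided α = 0.05 → critical value z_{0.025} = 1.960.
Power = Φ(δ − 1.960) + Φ(−δ − 1.960) = Φ(0.409) + Φ(-4.329) = 0.6588 + 0.0000 = 0.6588.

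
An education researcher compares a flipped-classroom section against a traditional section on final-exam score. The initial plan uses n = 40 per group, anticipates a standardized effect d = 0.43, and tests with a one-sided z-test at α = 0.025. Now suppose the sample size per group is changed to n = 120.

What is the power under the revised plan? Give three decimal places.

Power ≈ 0.915

With n = 120 per group: δ = d·√(n/2) = 0.43 × √(120/2) = 3.3308. Critical value z_{0.025} = 1.960.
Revised power = Φ(δ − 1.960) = Φ(1.371) = 0.9148.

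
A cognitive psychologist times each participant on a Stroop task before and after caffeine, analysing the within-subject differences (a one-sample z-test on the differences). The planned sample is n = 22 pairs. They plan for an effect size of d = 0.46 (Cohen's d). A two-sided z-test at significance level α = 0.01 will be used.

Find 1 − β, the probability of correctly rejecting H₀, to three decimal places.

Noncentrality parameter: δ = d·√n = 0.46 × √22 = 2.1576
Two-sided α = 0.01 → critical value z_{0.005} = 2.576.
Power = Φ(δ − 2.576) + Φ(−δ − 2.576) = Φ(-0.418) + Φ(-4.733) = 0.3379 + 0.0000 = 0.3379.

Power ≈ 0.338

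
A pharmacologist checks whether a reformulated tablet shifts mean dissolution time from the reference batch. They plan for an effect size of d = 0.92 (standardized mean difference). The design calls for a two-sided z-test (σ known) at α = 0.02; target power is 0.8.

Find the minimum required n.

For power 0.8 need Φ(δ − z_{0.01}) = 0.8, so δ = z_{0.01} + z_{0.20} = 2.326 + 0.842 = 3.168.
(Ignoring the negligible lower-tail rejection probability gives the usual closed-form inversion.)
δ = d·√n ⇒ n = (δ/d)² = (3.168 / 0.92)² = 11.86.
Round up to the next whole unit.

n = 12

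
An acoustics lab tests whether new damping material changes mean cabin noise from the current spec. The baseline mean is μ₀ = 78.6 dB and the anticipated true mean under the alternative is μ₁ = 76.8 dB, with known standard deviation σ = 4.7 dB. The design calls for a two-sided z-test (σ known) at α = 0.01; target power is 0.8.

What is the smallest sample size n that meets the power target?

Standardized effect: d = |μ₁ − μ₀| / σ = |76.8 − 78.6| / 4.7 = 0.3830
Set Φ(δ − 2.576) = 0.8; then δ − 2.576 = Φ⁻¹(0.8) = 0.842, giving δ = 3.417.
(The Φ(−δ − z_{α/2}) term is vanishingly small for δ > 0 and is dropped in the standard sample-size formula.)
δ = d·√n ⇒ n = (δ/d)² = (3.417 / 0.3830)² = 79.63.
Rounding up, n = 80.

n = 80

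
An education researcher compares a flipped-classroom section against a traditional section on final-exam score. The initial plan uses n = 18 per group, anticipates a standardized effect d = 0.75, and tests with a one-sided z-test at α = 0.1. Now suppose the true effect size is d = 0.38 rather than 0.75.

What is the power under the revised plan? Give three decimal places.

Power ≈ 0.444

With d = 0.38: δ = d·√(n/2) = 0.38 × √(18/2) = 1.1400. Critical value z_{0.1} = 1.282.
Revised power = Φ(δ − 1.282) = Φ(-0.142) = 0.4437.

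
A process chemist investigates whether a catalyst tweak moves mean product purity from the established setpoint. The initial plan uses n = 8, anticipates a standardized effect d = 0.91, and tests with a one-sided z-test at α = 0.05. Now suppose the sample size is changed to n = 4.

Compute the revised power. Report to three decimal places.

Power ≈ 0.570

With n = 4: δ = d·√n = 0.91 × √4 = 1.8200. Critical value z_{0.05} = 1.645.
Revised power = P(Z > 1.645 − δ) = Φ(0.175) = 0.5695.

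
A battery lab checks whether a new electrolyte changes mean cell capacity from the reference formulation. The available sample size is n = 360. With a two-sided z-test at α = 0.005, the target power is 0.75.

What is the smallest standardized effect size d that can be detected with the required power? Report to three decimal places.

Required noncentrality: δ = z_{0.0025} + z_{0.25} = 2.807 + 0.674 = 3.482.
(Lower-tail contribution to power is negligible for δ > 0.)
δ = d·√n ⇒ d = δ/√n = 3.482/√360 = 0.1835.

d ≈ 0.183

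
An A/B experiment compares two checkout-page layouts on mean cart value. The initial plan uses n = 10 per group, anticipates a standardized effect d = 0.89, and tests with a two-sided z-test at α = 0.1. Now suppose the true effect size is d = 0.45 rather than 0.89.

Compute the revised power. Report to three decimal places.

With d = 0.45: δ = d·√(n/2) = 0.45 × √(10/2) = 1.0062. Critical value z_{0.05} = 1.645.
Revised power = Φ(δ − 1.645) + Φ(−δ − 1.645) = Φ(-0.639) + Φ(-2.651) = 0.2615 + 0.0040 = 0.2655.

Power ≈ 0.266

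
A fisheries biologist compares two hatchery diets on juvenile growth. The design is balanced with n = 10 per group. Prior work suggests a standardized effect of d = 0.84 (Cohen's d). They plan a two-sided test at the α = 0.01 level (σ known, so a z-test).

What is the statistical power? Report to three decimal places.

Power ≈ 0.243

Noncentrality parameter: λ = d·√(n/2) = 0.84 × √(10/2) = 1.8783
Critical value for a two-sided test at α = 0.01: z_{α/2} = 2.576.
Power = Φ(λ − 2.576) + Φ(−λ − 2.576) = Φ(-0.698) + Φ(-4.454) = 0.2427 + 0.0000 = 0.2427.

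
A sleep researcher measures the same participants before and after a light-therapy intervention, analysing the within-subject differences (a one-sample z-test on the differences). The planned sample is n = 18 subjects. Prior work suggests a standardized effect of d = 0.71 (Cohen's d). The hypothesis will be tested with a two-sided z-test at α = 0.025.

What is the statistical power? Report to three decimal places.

Power ≈ 0.780

Noncentrality parameter: δ = d·√n = 0.71 × √18 = 3.0123
Critical value for a two-sided test at α = 0.025: z_{α/2} = 2.241.
Power = Φ(δ − 2.241) + Φ(−δ − 2.241) = Φ(0.771) + Φ(-5.254) = 0.7796 + 0.0000 = 0.7796.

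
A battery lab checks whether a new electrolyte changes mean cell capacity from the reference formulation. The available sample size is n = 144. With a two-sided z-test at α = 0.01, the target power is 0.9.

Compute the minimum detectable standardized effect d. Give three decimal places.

d ≈ 0.321

Required noncentrality: δ = z_{0.005} + z_{0.10} = 2.576 + 1.282 = 3.857.
(The second rejection-region term Φ(−δ − z_{α/2}) is negligible and dropped.)
δ = d·√n ⇒ d = δ/√n = 3.857/√144 = 0.3214.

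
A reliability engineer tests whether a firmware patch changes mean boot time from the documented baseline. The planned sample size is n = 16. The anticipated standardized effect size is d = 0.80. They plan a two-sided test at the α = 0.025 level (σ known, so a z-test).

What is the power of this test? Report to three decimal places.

Power ≈ 0.831

Noncentrality parameter: δ = d·√n = 0.80 × √16 = 3.2000
Two-sided α = 0.025 → critical value z_{0.0125} = 2.241.
Power = Φ(δ − 2.241) + Φ(−δ − 2.241) = Φ(0.959) + Φ(-5.441) = 0.8311 + 0.0000 = 0.8311.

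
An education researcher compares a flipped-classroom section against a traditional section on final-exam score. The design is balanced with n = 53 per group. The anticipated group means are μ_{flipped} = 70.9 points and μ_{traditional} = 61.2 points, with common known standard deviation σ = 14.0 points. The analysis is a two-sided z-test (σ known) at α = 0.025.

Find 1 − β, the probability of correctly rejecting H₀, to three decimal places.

Power ≈ 0.907

Standardized effect: d = |μ_{flipped} − μ_{traditional}| / σ = |70.9 − 61.2| / 14.0 = 0.6929
Noncentrality parameter: δ = d·√(n/2) = 0.6929 × √(53/2) = 3.5667
Critical value for a two-sided test at α = 0.025: z_{α/2} = 2.241.
Power = Φ(δ − 2.241) + Φ(−δ − 2.241) = Φ(1.325) + Φ(-5.808) = 0.9075 + 0.0000 = 0.9075.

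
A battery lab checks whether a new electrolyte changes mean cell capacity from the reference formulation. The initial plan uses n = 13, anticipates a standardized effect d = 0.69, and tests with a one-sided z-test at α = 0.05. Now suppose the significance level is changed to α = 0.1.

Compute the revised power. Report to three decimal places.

Power ≈ 0.886

δ = d·√n = 0.69 × √13 = 2.4878 (unchanged). New critical value: z_{0.1} = 1.282.
Revised power = P(Z > 1.282 − δ) = Φ(1.206) = 0.8861.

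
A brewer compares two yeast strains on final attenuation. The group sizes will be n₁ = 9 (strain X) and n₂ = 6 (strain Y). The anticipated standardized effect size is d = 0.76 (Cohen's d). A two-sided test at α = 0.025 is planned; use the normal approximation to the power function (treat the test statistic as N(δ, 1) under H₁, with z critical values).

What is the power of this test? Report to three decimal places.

Power ≈ 0.212

Noncentrality parameter: δ = d / √(1/n₁ + 1/n₂) = 0.76 / √(1/9 + 1/6) = 1.4420
Two-sided α = 0.025 → critical value z_{0.0125} = 2.241.
Power = Φ(δ − 2.241) + Φ(−δ − 2.241) = Φ(-0.799) + Φ(-3.683) = 0.2120 + 0.0001 = 0.2121.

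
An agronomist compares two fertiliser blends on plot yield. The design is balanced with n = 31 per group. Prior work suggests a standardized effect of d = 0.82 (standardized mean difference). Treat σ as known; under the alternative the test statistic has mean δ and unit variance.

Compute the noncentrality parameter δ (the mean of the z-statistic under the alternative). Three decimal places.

δ = d·√(n/2) = 0.82 × √(31/2) = 3.2283

δ ≈ 3.228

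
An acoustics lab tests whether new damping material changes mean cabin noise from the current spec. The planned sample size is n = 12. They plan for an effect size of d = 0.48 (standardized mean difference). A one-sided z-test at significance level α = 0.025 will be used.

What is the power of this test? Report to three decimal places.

Noncentrality parameter: δ = d·√n = 0.48 × √12 = 1.6628
One-sided α = 0.025 → critical value z_{0.025} = 1.960.
Power = Φ(δ − 1.960) = Φ(-0.297) = 0.3832.

Power ≈ 0.383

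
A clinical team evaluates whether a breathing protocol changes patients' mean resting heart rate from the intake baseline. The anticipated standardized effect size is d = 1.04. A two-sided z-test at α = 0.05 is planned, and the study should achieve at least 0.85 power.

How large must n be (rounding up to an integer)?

Set Φ(δ − 1.960) = 0.85; then δ − 1.960 = Φ⁻¹(0.85) = 1.036, giving δ = 2.996.
(Ignoring the negligible lower-tail rejection probability gives the usual closed-form inversion.)
δ = d·√n ⇒ n = (δ/d)² = (2.996 / 1.04)² = 8.30.
Rounding up, n = 9.

n = 9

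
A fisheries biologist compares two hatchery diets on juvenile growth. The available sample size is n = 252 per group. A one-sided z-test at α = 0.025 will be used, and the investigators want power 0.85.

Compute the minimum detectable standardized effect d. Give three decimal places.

Need Φ(δ − 1.960) = 0.85, so δ = 1.960 + 1.036 = 2.996.
δ = d·√(n/2) ⇒ d = δ/√(n/2) = 2.996/√(252/2) = 0.2669.

d ≈ 0.267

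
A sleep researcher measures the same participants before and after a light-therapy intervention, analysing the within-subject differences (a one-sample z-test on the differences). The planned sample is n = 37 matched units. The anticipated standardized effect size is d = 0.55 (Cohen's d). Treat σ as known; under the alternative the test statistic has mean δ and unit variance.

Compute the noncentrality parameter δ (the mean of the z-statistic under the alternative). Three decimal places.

δ ≈ 3.346

δ = d·√n = 0.55 × √37 = 3.3455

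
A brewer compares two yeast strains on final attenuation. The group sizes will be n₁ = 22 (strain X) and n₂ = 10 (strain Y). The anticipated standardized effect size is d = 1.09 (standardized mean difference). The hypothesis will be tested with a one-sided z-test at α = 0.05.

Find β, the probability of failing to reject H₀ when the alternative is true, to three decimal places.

β ≈ 0.113

Noncentrality parameter: δ = d / √(1/n₁ + 1/n₂) = 1.09 / √(1/22 + 1/10) = 2.8580
One-sided α = 0.05 → critical value z_{0.05} = 1.645.
Power = P(Z > 1.645 − δ) = Φ(1.213) = 0.8875.
Type II error: β = 1 − power = 1 − 0.8875 = 0.1125.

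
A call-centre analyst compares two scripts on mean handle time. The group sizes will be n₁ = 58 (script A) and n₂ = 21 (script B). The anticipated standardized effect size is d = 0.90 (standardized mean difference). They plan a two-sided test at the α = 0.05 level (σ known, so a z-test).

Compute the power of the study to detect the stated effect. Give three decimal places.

Noncentrality parameter: λ = d / √(1/n₁ + 1/n₂) = 0.90 / √(1/58 + 1/21) = 3.5339
Two-sided α = 0.05 → critical value z_{0.025} = 1.960.
Power = Φ(λ − 1.960) + Φ(−λ − 1.960) = Φ(1.574) + Φ(-5.494) = 0.9422 + 0.0000 = 0.9422.

Power ≈ 0.942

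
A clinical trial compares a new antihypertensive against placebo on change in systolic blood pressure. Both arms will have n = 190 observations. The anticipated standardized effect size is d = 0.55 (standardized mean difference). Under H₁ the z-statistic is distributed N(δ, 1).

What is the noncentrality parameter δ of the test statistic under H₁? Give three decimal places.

The noncentrality parameter scales effect size by the design's sample-size factor: δ = d·√(n/2) = 0.55 × √(190/2) = 5.3607

δ ≈ 5.361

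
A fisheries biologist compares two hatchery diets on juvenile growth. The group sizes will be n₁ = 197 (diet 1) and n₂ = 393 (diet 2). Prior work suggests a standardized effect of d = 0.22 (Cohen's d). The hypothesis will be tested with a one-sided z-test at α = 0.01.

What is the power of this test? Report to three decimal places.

Noncentrality parameter: δ = d / √(1/n₁ + 1/n₂) = 0.22 / √(1/197 + 1/393) = 2.5201
One-sided α = 0.01 → critical value z_{0.01} = 2.326.
Power = Φ(δ − 2.326) = Φ(0.194) = 0.5768.

Power ≈ 0.577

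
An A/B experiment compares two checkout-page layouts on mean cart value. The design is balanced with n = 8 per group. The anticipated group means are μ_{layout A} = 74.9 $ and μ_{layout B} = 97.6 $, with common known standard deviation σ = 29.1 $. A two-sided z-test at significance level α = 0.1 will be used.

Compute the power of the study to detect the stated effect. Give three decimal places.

Power ≈ 0.467

Standardized effect: d = |μ_{layout A} − μ_{layout B}| / σ = |74.9 − 97.6| / 29.1 = 0.7801
Noncentrality parameter: δ = d·√(n/2) = 0.7801 × √(8/2) = 1.5601
Critical value for a two-sided test at α = 0.1: z_{α/2} = 1.645.
Power = Φ(δ − 1.645) + Φ(−δ − 1.645) = Φ(-0.085) + Φ(-3.205) = 0.4662 + 0.0007 = 0.4669.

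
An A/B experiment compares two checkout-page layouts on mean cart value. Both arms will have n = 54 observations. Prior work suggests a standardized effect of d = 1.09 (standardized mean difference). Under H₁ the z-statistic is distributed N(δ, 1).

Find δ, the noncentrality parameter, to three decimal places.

δ = d·√(n/2) = 1.09 × √(54/2) = 5.6638

δ ≈ 5.664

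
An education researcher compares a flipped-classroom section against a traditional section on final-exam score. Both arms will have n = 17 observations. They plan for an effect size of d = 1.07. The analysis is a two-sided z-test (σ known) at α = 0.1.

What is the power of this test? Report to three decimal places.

Noncentrality parameter: λ = d·√(n/2) = 1.07 × √(17/2) = 3.1196
Two-sided α = 0.1 → critical value z_{0.05} = 1.645.
Power = Φ(λ − 1.645) + Φ(−λ − 1.645) = Φ(1.475) + Φ(-4.764) = 0.9299 + 0.0000 = 0.9299.

Power ≈ 0.930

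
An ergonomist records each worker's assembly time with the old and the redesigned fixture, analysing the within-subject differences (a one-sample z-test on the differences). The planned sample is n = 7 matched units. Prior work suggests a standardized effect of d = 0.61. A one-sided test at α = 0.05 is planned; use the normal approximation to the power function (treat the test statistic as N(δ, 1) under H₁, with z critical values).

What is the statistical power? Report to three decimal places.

Power ≈ 0.488

Noncentrality parameter: δ = d·√n = 0.61 × √7 = 1.6139
Critical value for a one-sided test at α = 0.05: z_α = 1.645.
Power = Φ(δ − 1.645) = Φ(-0.031) = 0.4877.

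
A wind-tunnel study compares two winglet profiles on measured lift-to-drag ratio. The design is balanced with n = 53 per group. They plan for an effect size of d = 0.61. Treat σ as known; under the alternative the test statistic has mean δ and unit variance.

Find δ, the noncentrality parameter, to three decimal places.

δ ≈ 3.140

δ = d·√(n/2) = 0.61 × √(53/2) = 3.1402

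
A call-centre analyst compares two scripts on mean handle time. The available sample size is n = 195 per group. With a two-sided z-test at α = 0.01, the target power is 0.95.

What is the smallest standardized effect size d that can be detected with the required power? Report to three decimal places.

Need Φ(δ − 2.576) = 0.95, so δ = 2.576 + 1.645 = 4.221.
(The second rejection-region term Φ(−δ − z_{α/2}) is negligible and dropped.)
δ = d·√(n/2) ⇒ d = δ/√(n/2) = 4.221/√(195/2) = 0.4274.

d ≈ 0.427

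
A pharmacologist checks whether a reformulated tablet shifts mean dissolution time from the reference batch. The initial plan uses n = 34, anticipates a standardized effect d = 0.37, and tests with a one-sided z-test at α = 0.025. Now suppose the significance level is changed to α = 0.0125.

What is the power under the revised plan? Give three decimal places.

Power ≈ 0.467

δ = d·√n = 0.37 × √34 = 2.1575 (unchanged). New critical value: z_{0.0125} = 2.241.
Revised power = Φ(δ − 2.241) = Φ(-0.084) = 0.4665.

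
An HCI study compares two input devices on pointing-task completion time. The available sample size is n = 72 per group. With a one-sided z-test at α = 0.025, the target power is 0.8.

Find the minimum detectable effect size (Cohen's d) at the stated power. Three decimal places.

Required noncentrality: δ = z_{0.025} + z_{0.20} = 1.960 + 0.842 = 2.802.
δ = d·√(n/2) ⇒ d = δ/√(n/2) = 2.802/√(72/2) = 0.4669.

d ≈ 0.467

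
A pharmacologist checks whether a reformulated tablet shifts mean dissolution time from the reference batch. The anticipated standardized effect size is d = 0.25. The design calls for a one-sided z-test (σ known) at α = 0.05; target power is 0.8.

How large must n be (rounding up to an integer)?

n = 99

For power 0.8 need Φ(δ − z_{0.05}) = 0.8, so δ = z_{0.05} + z_{0.20} = 1.645 + 0.842 = 2.486.
δ = d·√n ⇒ n = (δ/d)² = (2.486 / 0.25)² = 98.92.
Round up to the next whole unit.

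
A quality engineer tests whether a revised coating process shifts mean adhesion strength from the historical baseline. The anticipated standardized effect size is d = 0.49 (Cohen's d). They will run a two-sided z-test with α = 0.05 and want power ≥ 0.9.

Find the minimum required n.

n = 44

For power 0.9 need Φ(δ − z_{0.025}) = 0.9, so δ = z_{0.025} + z_{0.10} = 1.960 + 1.282 = 3.242.
(For δ > 0 the lower-tail rejection region contributes negligibly to power, so the one-term inversion is standard.)
δ = d·√n ⇒ n = (δ/d)² = (3.242 / 0.49)² = 43.76.
Rounding up, n = 44.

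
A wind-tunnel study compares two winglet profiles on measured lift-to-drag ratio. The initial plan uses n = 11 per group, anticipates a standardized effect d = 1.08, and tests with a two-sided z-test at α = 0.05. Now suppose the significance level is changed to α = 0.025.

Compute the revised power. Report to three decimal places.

δ = d·√(n/2) = 1.08 × √(11/2) = 2.5328 (unchanged). New critical value: z_{0.0125} = 2.241.
Revised power = Φ(δ − 2.241) + Φ(−δ − 2.241) = Φ(0.291) + Φ(-4.774) = 0.6146 + 0.0000 = 0.6146.

Power ≈ 0.615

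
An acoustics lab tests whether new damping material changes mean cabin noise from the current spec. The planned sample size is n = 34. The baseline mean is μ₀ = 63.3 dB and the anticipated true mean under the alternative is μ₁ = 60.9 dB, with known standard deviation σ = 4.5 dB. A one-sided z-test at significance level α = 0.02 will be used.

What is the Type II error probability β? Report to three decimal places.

Standardized effect: d = |μ₁ − μ₀| / σ = |60.9 − 63.3| / 4.5 = 0.5333
Noncentrality parameter: δ = d·√n = 0.5333 × √34 = 3.1098
One-sided α = 0.02 → critical value z_{0.02} = 2.054.
Power = Φ(δ − 2.054) = Φ(1.056) = 0.8545.
Type II error: β = 1 − power = 1 − 0.8545 = 0.1455.

β ≈ 0.145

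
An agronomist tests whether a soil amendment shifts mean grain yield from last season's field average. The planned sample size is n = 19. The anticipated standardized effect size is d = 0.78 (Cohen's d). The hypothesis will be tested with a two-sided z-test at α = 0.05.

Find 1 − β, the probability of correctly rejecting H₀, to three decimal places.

Noncentrality parameter: δ = d·√n = 0.78 × √19 = 3.3999
Critical value for a two-sided test at α = 0.05: z_{α/2} = 1.960.
Power = Φ(δ − 1.960) + Φ(−δ − 1.960) = Φ(1.440) + Φ(-5.360) = 0.9251 + 0.0000 = 0.9251.

Power ≈ 0.925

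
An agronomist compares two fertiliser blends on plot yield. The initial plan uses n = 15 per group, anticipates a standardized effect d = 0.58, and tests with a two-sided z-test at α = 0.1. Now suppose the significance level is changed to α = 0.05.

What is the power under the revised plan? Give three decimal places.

δ = d·√(n/2) = 0.58 × √(15/2) = 1.5884 (unchanged). New critical value: z_{0.025} = 1.960.
Revised power = Φ(δ − 1.960) + Φ(−δ − 1.960) = Φ(-0.372) + Φ(-3.548) = 0.3551 + 0.0002 = 0.3553.

Power ≈ 0.355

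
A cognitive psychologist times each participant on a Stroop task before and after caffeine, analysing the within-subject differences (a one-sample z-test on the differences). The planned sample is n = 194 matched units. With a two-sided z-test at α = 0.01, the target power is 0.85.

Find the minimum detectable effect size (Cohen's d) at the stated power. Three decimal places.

Need Φ(δ − 2.576) = 0.85, so δ = 2.576 + 1.036 = 3.612.
(Lower-tail contribution to power is negligible for δ > 0.)
δ = d·√n ⇒ d = δ/√n = 3.612/√194 = 0.2593.

d ≈ 0.259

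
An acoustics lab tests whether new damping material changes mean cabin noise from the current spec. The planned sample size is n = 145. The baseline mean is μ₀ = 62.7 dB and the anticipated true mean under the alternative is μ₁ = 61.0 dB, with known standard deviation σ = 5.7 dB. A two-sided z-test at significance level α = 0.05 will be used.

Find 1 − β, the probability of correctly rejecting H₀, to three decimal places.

Standardized effect: d = |μ₁ − μ₀| / σ = |61.0 − 62.7| / 5.7 = 0.2982
Noncentrality parameter: δ = d·√n = 0.2982 × √145 = 3.5914
Two-sided α = 0.05 → critical value z_{0.025} = 1.960.
Power = Φ(δ − 1.960) + Φ(−δ − 1.960) = Φ(1.631) + Φ(-5.551) = 0.9486 + 0.0000 = 0.9486.

Power ≈ 0.949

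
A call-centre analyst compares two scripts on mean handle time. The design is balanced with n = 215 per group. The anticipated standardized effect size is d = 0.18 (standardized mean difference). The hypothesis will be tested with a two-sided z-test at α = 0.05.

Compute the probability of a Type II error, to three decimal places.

β ≈ 0.537

Noncentrality parameter: δ = d·√(n/2) = 0.18 × √(215/2) = 1.8663
Two-sided α = 0.05 → critical value z_{0.025} = 1.960.
Power = Φ(δ − 1.960) + Φ(−δ − 1.960) = Φ(-0.094) + Φ(-3.826) = 0.4627 + 0.0001 = 0.4627.
Type II error: β = 1 − power = 1 − 0.4627 = 0.5373.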